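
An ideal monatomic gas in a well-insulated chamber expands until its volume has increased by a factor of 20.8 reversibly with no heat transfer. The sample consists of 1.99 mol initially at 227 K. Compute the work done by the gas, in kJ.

Adiabatic: T₁V₁^(γ−1) = T₂V₂^(γ−1) ⇒ T₂ = T₁ (V₁/V₂)^(γ−1).
γ = 5/3 for a monatomic ideal gas, so γ−1 = 2/3.
T₂ = 227 × (1/20.8)^(2/3) = 30.01 K.
Q = 0, so ΔU = W_on_gas = nCᵥΔT with Cᵥ = R/(γ−1) = 12.47 J/(mol·K).
ΔU = 1.99 × 12.47 × (30.01 − 227) = -4889 J.
Work done by the gas = −ΔU = 4889 J.

W ≈ 4.89 kJ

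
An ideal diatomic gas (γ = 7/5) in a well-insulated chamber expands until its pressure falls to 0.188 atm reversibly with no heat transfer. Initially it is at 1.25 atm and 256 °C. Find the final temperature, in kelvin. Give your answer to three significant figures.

T₂ ≈ 308 K

Adiabatic: T₂/T₁ = (P₂/P₁)^((γ−1)/γ).
T₁ = 256 °C = 529.1 K.
T₂ = 529.1 × (0.188/1.25)^(2/7) = 308 K.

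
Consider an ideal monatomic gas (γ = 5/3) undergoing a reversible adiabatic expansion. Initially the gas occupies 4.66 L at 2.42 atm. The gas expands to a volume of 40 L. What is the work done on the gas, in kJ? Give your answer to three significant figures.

P₂ = P₁(V₁/V₂)^γ = 2.42×(4.66/40)^(5/3) = 0.06725 atm.
For a reversible adiabat, W_by_gas = (P₁V₁ − P₂V₂)/(γ−1).
W_by = (245200×0.00466 − 6814×0.04) / (2/3) = 1305 J.
W_on_gas = −W_by = -1305 J.

W ≈ -1.31 kJ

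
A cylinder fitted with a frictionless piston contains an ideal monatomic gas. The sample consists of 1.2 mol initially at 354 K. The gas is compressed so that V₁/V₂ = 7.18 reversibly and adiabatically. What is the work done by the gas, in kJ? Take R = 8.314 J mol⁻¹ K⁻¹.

W ≈ -14.4 kJ

Adiabatic: T₁V₁^(γ−1) = T₂V₂^(γ−1) ⇒ T₂ = T₁ (V₁/V₂)^(γ−1).
γ = 5/3 for a monatomic ideal gas, so γ−1 = 2/3.
T₂ = 354 × 7.18^(2/3) = 1318 K.
Q = 0, so ΔU = W_on_gas = nCᵥΔT with Cᵥ = R/(γ−1) = 12.47 J/(mol·K).
ΔU = 1.2 × 12.47 × (1318 − 354) = 14420 J.
Work done by the gas = −ΔU = -14420 J.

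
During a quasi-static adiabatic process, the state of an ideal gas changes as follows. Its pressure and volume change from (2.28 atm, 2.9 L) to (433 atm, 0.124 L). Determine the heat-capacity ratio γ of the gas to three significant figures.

γ ≈ 1.66

PV^γ = const ⇒ γ = ln(P₂/P₁) / ln(V₁/V₂).
γ = ln(433/2.28) / ln(2.9/0.124) = 1.664.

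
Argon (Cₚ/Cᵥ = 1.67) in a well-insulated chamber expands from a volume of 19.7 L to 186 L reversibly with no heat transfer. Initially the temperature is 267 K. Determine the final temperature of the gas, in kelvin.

T₂ ≈ 59.3 K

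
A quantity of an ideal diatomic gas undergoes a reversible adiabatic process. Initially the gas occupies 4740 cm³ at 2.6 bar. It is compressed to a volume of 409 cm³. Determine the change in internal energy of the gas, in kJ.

ΔU ≈ 5.13 kJ

γ = 7/5 for a diatomic ideal gas.
P₂ = P₁(V₁/V₂)^γ = 2.6×(4740/409)^(7/5) = 80.29 bar.
For a reversible adiabat, W_by_gas = (P₁V₁ − P₂V₂)/(γ−1).
W_by = (260000×0.00474 − 8.029×10^6×0.000409) / (2/5) = -5128 J.
Q = 0 ⇒ ΔU = −W_by = 5128 J.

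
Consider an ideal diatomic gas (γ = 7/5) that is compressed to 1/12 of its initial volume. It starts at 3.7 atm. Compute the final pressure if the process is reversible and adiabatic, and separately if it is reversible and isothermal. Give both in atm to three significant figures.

adiabatic: 120 atm; isothermal: 44.4 atm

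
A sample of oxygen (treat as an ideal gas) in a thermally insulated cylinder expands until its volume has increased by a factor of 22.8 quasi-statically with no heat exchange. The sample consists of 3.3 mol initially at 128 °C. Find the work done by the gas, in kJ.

Adiabatic: T₁V₁^(γ−1) = T₂V₂^(γ−1) ⇒ T₂ = T₁ (V₁/V₂)^(γ−1).
γ = 7/5 for a diatomic ideal gas, so γ−1 = 2/5.
T₁ = 128 °C = 401.1 K.
T₂ = 401.1 × (1/22.8)^(2/5) = 114.9 K.
Q = 0, so ΔU = W_on_gas = nCᵥΔT with Cᵥ = R/(γ−1) = 20.79 J/(mol·K).
ΔU = 3.3 × 20.79 × (114.9 − 401.1) = -19640 J.
Work done by the gas = −ΔU = 19640 J.

W ≈ 19.6 kJ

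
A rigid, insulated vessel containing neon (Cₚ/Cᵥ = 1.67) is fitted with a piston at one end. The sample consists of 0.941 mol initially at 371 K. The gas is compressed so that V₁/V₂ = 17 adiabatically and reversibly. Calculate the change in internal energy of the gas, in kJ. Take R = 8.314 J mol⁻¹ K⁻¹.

Adiabatic: T₁V₁^(γ−1) = T₂V₂^(γ−1) ⇒ T₂ = T₁ (V₁/V₂)^(γ−1).
T₂ = 371 × 17^(0.67) = 2476 K.
Q = 0, so ΔU = W_on_gas = nCᵥΔT with Cᵥ = R/(γ−1) = 12.41 J/(mol·K).
ΔU = 0.941 × 12.41 × (2476 − 371) = 24580 J.

ΔU ≈ 24.6 kJ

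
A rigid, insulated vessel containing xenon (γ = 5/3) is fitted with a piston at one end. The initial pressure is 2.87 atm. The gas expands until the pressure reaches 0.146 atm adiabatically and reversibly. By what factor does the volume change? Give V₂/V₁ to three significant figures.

V₂/V₁ ≈ 5.97

From PV^γ = const, V₂/V₁ = (P₁/P₂)^(1/γ).
V₂/V₁ = (2.87/0.146)^(3/5) = 5.972.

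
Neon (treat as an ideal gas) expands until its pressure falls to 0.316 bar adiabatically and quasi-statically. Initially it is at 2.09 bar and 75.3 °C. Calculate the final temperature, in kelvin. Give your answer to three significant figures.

T₂ ≈ 164 K

Along an adiabat T P^((1−γ)/γ) is constant, so T₂ = T₁ (P₂/P₁)^((γ−1)/γ).
For a monatomic ideal gas γ = 5/3, so (γ−1)/γ = 2/5.
T₁ = 75.3 °C = 348.4 K.
T₂ = 348.4 × (0.316/2.09)^(2/5) = 163.7 K.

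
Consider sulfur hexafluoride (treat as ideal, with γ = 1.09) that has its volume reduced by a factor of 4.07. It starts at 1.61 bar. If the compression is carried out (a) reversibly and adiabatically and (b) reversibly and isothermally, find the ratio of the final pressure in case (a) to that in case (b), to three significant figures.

P_adiabatic / P_isothermal ≈ 1.13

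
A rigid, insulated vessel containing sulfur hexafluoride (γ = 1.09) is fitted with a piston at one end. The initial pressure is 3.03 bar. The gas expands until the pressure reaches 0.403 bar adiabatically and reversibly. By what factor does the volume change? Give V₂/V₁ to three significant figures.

V₂/V₁ ≈ 6.36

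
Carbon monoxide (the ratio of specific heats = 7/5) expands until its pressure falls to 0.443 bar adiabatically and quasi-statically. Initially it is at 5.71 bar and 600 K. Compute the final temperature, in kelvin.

T₂ ≈ 289 K

Adiabatic: T₂/T₁ = (P₂/P₁)^((γ−1)/γ).
T₂ = 600 × (0.443/5.71)^(2/7) = 289 K.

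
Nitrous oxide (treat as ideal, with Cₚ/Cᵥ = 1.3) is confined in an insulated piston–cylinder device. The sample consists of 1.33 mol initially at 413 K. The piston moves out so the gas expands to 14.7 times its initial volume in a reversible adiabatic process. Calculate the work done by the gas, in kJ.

W ≈ 8.43 kJ

For a reversible adiabat TV^(γ−1) is constant, so T₂ = T₁ (V₁/V₂)^(γ−1).
T₂ = 413 × (1/14.7)^(0.3) = 184.4 K.
Q = 0, so ΔU = W_on_gas = nCᵥΔT with Cᵥ = R/(γ−1) = 27.71 J/(mol·K).
ΔU = 1.33 × 27.71 × (184.4 − 413) = -8426 J.
Work done by the gas = −ΔU = 8426 J.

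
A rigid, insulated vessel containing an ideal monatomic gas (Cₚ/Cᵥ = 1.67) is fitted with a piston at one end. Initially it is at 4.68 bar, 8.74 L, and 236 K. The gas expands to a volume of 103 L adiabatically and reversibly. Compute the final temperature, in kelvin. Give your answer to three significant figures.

T₂ ≈ 45.2 K

For a reversible adiabat TV^(γ−1) is constant, so T₂ = T₁ (V₁/V₂)^(γ−1).
T₂ = 236 × (8.74/103)^(0.67) = 45.2 K.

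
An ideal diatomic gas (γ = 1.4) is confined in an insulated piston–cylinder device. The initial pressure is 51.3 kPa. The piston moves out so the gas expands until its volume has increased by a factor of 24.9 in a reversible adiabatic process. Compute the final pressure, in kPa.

P₂ ≈ 0.569 kPa

Adiabatic: P₁V₁^γ = P₂V₂^γ ⇒ P₂ = P₁ (V₁/V₂)^γ.
P₂ = 51.3 × (1/24.9)^(1.4) = 0.5694 kPa.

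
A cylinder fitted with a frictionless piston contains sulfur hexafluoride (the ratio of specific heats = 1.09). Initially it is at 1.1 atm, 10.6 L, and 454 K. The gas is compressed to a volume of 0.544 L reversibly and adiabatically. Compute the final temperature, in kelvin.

T₂ ≈ 593 K

Adiabatic: T₁V₁^(γ−1) = T₂V₂^(γ−1) ⇒ T₂ = T₁ (V₁/V₂)^(γ−1).
T₂ = 454 × (10.6/0.544)^(0.09) = 593.1 K.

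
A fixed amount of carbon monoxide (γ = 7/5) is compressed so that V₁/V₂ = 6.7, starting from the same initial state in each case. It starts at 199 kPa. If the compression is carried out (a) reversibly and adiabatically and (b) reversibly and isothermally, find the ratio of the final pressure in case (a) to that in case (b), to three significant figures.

Isothermal: P_b = P₁(V₁/V₂) = 199×6.7.
Adiabatic: P_a = P₁(V₁/V₂)^γ = 199×6.7^(7/5).
P_a/P_b = (V₁/V₂)^(γ−1) = 6.7^(2/5) = 2.14.

P_adiabatic / P_isothermal ≈ 2.14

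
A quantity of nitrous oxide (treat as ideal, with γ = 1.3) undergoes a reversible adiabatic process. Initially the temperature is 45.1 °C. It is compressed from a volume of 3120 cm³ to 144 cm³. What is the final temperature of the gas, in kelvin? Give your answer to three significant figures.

T₂ ≈ 801 K

Adiabatic: T₁V₁^(γ−1) = T₂V₂^(γ−1) ⇒ T₂ = T₁ (V₁/V₂)^(γ−1).
T₁ = 45.1 °C = 318.2 K.
T₂ = 318.2 × (3120/144)^(0.3) = 800.8 K.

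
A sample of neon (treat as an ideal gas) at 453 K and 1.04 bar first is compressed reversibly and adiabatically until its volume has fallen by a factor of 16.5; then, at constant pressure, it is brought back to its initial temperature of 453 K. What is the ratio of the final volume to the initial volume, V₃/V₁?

V₃/V₁ ≈ 0.00935

For a monatomic ideal gas γ = 5/3.
Adiabatic step: V₂/V₁ = 0.06061; T₂ = T₁·16.5^(2/3) = 2936 K.
Isobaric step: V₃/V₂ = T₃/T₂ = 453/2936.
V₃/V₁ = (V₂/V₁)(V₃/V₂) = 0.06061 × (453/2936) = 0.009351.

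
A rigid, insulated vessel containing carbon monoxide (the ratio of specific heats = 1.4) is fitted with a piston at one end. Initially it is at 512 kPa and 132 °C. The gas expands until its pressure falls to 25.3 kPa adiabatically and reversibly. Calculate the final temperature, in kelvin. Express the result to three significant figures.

Adiabatic: T₂/T₁ = (P₂/P₁)^((γ−1)/γ).
T₁ = 132 °C = 405.1 K.
T₂ = 405.1 × (25.3/512)^(0.286) = 171.6 K.

T₂ ≈ 172 K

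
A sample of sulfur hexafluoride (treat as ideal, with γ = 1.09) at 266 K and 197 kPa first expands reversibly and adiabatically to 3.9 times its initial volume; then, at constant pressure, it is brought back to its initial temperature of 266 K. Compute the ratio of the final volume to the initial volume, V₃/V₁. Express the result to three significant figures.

V₃/V₁ ≈ 4.41

Adiabatic step: V₂/V₁ = 3.9; T₂ = T₁·(1/3.9)^(0.09) = 235.3 K.
Isobaric step: V₃/V₂ = T₃/T₂ = 266/235.3.
V₃/V₁ = (V₂/V₁)(V₃/V₂) = 3.9 × (266/235.3) = 4.408.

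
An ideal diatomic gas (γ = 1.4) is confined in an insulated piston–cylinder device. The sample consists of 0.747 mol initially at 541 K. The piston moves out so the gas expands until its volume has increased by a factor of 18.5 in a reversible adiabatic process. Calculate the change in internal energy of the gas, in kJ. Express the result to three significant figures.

ΔU ≈ -5.79 kJ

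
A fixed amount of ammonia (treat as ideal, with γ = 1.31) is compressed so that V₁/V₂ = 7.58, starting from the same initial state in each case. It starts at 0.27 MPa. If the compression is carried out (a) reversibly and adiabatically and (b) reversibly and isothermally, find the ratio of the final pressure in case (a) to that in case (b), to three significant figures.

P_adiabatic / P_isothermal ≈ 1.87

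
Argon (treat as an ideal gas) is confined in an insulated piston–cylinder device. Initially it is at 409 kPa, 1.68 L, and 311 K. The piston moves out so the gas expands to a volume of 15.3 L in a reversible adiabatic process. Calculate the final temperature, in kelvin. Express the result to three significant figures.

T₂ ≈ 71.3 K

Adiabatic: T₁V₁^(γ−1) = T₂V₂^(γ−1) ⇒ T₂ = T₁ (V₁/V₂)^(γ−1).
γ = 5/3 for a monatomic ideal gas.
T₂ = 311 × (1.68/15.3)^(2/3) = 71.31 K.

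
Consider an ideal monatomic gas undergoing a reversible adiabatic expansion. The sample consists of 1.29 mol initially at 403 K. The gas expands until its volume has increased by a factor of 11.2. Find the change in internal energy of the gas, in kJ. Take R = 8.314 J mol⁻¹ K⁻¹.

For a reversible adiabat TV^(γ−1) is constant, so T₂ = T₁ (V₁/V₂)^(γ−1).
γ = 5/3 for a monatomic ideal gas, so γ−1 = 2/3.
T₂ = 403 × (1/11.2)^(2/3) = 80.51 K.
Q = 0, so ΔU = W_on_gas = nCᵥΔT with Cᵥ = R/(γ−1) = 12.47 J/(mol·K).
ΔU = 1.29 × 12.47 × (80.51 − 403) = -5188 J.

ΔU ≈ -5.19 kJ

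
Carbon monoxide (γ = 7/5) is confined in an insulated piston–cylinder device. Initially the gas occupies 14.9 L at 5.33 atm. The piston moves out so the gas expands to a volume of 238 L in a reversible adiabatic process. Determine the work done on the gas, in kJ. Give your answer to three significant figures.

P₂ = P₁(V₁/V₂)^γ = 5.33×(14.9/238)^(7/5) = 0.1101 atm.
For a reversible adiabat, W_by_gas = (P₁V₁ − P₂V₂)/(γ−1).
W_by = (540100×0.0149 − 11160×0.238) / (2/5) = 13480 J.
W_on_gas = −W_by = -13480 J.

W ≈ -13.5 kJ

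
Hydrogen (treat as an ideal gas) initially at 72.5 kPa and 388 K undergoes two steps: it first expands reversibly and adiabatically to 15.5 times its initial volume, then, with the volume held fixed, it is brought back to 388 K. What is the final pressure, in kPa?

For a diatomic ideal gas γ = 7/5.
Adiabatic step (PV^γ = const): P₂ = 72.5×(1/15.5)^(7/5) = 1.563 kPa; T₂ = 388×(1/15.5)^(2/5) = 129.6 K.
Isochoric: P₃ = P₂(T₃/T₂) = 1.563 × (388/129.6) = 4.677 kPa.

P₃ ≈ 4.68 kPa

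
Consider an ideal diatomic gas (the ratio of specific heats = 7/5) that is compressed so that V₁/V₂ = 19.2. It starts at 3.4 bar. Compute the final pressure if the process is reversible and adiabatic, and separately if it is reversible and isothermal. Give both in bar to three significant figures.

Isothermal: P₂ = P₁(V₁/V₂) = 3.4×19.2 = 65.28 bar.
Adiabatic: P₂ = P₁(V₁/V₂)^γ = 3.4×19.2^(7/5) = 212.9 bar.

adiabatic: 213 bar; isothermal: 65.3 bar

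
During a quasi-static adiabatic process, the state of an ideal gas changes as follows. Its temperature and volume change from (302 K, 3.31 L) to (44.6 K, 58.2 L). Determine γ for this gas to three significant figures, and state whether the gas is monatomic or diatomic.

TV^(γ−1) = const ⇒ γ − 1 = ln(T₂/T₁) / ln(V₁/V₂).
γ = 1 + ln(44.6/302) / ln(3.31/58.2) = 1.667.
γ ≈ 1.67 is close to 5/3, so the gas is monatomic.

γ ≈ 1.67; monatomic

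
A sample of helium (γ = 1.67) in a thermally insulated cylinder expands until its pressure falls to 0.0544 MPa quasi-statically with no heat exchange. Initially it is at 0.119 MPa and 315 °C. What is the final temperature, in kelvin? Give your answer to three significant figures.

T₂ ≈ 430 K

Adiabatic: T₂/T₁ = (P₂/P₁)^((γ−1)/γ).
T₁ = 315 °C = 588.1 K.
T₂ = 588.1 × (0.0544/0.119)^(0.401) = 429.6 K.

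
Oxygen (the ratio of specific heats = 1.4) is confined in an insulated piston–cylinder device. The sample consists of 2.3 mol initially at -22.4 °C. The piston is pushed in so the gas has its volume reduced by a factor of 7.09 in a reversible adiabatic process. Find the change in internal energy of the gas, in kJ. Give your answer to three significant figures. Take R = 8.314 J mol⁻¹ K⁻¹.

Adiabatic: T₁V₁^(γ−1) = T₂V₂^(γ−1) ⇒ T₂ = T₁ (V₁/V₂)^(γ−1).
T₁ = -22.4 °C = 250.7 K.
T₂ = 250.7 × 7.09^(0.4) = 548.9 K.
Q = 0, so ΔU = W_on_gas = nCᵥΔT with Cᵥ = R/(γ−1) = 20.79 J/(mol·K).
ΔU = 2.3 × 20.79 × (548.9 − 250.7) = 14250 J.

ΔU ≈ 14.3 kJ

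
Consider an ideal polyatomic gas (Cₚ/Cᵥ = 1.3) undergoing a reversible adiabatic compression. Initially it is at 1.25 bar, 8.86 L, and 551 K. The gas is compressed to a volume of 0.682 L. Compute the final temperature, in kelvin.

T₂ ≈ 1190 K

Adiabatic: T₁V₁^(γ−1) = T₂V₂^(γ−1) ⇒ T₂ = T₁ (V₁/V₂)^(γ−1).
T₂ = 551 × (8.86/0.682)^(0.3) = 1189 K.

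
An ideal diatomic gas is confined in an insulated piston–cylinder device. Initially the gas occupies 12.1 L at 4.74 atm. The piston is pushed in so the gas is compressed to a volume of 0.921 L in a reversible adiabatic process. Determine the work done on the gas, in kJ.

W ≈ 26.2 kJ

γ = 7/5 for a diatomic ideal gas.
P₂ = P₁(V₁/V₂)^γ = 4.74×(12.1/0.921)^(7/5) = 174.5 atm.
For a reversible adiabat, W_by_gas = (P₁V₁ − P₂V₂)/(γ−1).
W_by = (480300×0.0121 − 1.768×10^7×0.000921) / (2/5) = -26170 J.
W_on_gas = −W_by = 26170 J.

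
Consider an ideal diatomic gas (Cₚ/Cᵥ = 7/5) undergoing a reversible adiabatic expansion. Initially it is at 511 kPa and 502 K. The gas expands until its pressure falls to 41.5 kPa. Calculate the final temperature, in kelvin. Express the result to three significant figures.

T₂ ≈ 245 K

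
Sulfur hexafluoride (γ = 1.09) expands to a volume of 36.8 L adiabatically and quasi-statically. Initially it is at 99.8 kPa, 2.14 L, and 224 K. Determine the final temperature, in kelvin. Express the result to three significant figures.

For a reversible adiabat TV^(γ−1) is constant, so T₂ = T₁ (V₁/V₂)^(γ−1).
T₂ = 224 × (2.14/36.8)^(0.09) = 173.4 K.

T₂ ≈ 173 K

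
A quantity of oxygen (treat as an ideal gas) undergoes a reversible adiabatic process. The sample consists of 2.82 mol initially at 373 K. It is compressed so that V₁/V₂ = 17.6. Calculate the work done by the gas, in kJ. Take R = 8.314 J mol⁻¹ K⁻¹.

Adiabatic: T₁V₁^(γ−1) = T₂V₂^(γ−1) ⇒ T₂ = T₁ (V₁/V₂)^(γ−1).
γ = 7/5 for a diatomic ideal gas, so γ−1 = 2/5.
T₂ = 373 × 17.6^(2/5) = 1175 K.
Q = 0, so ΔU = W_on_gas = nCᵥΔT with Cᵥ = R/(γ−1) = 20.79 J/(mol·K).
ΔU = 2.82 × 20.79 × (1175 − 373) = 46990 J.
Work done by the gas = −ΔU = -46990 J.

W ≈ -47.0 kJ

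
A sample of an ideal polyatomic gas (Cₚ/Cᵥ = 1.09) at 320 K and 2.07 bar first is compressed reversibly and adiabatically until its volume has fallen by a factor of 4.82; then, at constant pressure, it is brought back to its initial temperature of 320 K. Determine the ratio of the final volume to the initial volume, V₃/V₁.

V₃/V₁ ≈ 0.180

Adiabatic step: V₂/V₁ = 0.2075; T₂ = T₁·4.82^(0.09) = 368.7 K.
Isobaric step: V₃/V₂ = T₃/T₂ = 320/368.7.
V₃/V₁ = (V₂/V₁)(V₃/V₂) = 0.2075 × (320/368.7) = 0.1801.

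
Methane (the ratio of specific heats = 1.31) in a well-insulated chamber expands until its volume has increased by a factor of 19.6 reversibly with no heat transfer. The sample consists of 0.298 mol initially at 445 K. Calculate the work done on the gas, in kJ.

W ≈ -2.14 kJ

For a reversible adiabat TV^(γ−1) is constant, so T₂ = T₁ (V₁/V₂)^(γ−1).
T₂ = 445 × (1/19.6)^(0.31) = 176.9 K.
Q = 0, so ΔU = W_on_gas = nCᵥΔT with Cᵥ = R/(γ−1) = 26.82 J/(mol·K).
ΔU = 0.298 × 26.82 × (176.9 − 445) = -2143 J.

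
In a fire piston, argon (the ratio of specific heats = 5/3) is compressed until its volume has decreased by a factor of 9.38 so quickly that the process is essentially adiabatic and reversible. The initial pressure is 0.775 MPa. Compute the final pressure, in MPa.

P₂ ≈ 32.3 MPa

Adiabatic: P₁V₁^γ = P₂V₂^γ ⇒ P₂ = P₁ (V₁/V₂)^γ.
P₂ = 0.775 × 9.38^(5/3) = 32.33 MPa.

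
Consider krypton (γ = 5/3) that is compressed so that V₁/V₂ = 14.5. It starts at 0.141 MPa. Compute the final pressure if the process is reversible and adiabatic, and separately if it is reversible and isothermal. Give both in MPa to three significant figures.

adiabatic: 12.2 MPa; isothermal: 2.04 MPa

Isothermal: P₂ = P₁(V₁/V₂) = 0.141×14.5 = 2.044 MPa.
Adiabatic: P₂ = P₁(V₁/V₂)^γ = 0.141×14.5^(5/3) = 12.16 MPa.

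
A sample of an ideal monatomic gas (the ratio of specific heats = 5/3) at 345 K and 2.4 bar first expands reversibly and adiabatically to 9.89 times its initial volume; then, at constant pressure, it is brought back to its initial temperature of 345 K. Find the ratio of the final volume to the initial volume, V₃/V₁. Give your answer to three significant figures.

Adiabatic step: V₂/V₁ = 9.89; T₂ = T₁·(1/9.89)^(2/3) = 74.88 K.
Isobaric step: V₃/V₂ = T₃/T₂ = 345/74.88.
V₃/V₁ = (V₂/V₁)(V₃/V₂) = 9.89 × (345/74.88) = 45.57.

V₃/V₁ ≈ 45.6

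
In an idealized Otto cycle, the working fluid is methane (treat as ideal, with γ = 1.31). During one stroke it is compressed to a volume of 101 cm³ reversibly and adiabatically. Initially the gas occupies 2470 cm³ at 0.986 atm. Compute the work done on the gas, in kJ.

P₂ = P₁(V₁/V₂)^γ = 0.986×(2470/101)^(1.31) = 64.96 atm.
For a reversible adiabat, W_by_gas = (P₁V₁ − P₂V₂)/(γ−1).
W_by = (99910×0.00247 − 6.582×10^6×0.000101) / (0.31) = -1348 J.
W_on_gas = −W_by = 1348 J.

W ≈ 1.35 kJ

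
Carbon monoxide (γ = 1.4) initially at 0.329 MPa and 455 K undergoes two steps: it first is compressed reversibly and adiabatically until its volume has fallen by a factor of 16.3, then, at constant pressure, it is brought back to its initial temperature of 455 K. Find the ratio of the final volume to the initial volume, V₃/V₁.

Adiabatic step: V₂/V₁ = 0.06135; T₂ = T₁·16.3^(0.4) = 1390 K.
Isobaric step: V₃/V₂ = T₃/T₂ = 455/1390.
V₃/V₁ = (V₂/V₁)(V₃/V₂) = 0.06135 × (455/1390) = 0.02009.

V₃/V₁ ≈ 0.0201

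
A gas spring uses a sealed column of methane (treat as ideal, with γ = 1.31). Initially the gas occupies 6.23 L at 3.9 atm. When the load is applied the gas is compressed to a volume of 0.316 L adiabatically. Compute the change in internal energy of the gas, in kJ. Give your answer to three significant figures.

P₂ = P₁(V₁/V₂)^γ = 3.9×(6.23/0.316)^(1.31) = 193.8 atm.
For a reversible adiabat, W_by_gas = (P₁V₁ − P₂V₂)/(γ−1).
W_by = (395200×0.00623 − 1.963×10^7×0.000316) / (0.31) = -12070 J.
Q = 0 ⇒ ΔU = −W_by = 12070 J.

ΔU ≈ 12.1 kJ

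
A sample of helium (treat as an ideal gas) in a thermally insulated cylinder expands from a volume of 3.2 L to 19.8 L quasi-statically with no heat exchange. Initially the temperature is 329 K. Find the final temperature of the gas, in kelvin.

T₂ ≈ 97.6 K

Adiabatic: T₁V₁^(γ−1) = T₂V₂^(γ−1) ⇒ T₂ = T₁ (V₁/V₂)^(γ−1).
For a monatomic ideal gas γ = 5/3, so γ−1 = 2/3.
T₂ = 329 × (3.2/19.8)^(2/3) = 97.62 K.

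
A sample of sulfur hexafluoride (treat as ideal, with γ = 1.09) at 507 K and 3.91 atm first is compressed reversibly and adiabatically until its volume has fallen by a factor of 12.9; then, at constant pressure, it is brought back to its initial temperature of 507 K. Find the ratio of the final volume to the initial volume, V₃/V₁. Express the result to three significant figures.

Adiabatic step: V₂/V₁ = 0.07752; T₂ = T₁·12.9^(0.09) = 638.2 K.
Isobaric step: V₃/V₂ = T₃/T₂ = 507/638.2.
V₃/V₁ = (V₂/V₁)(V₃/V₂) = 0.07752 × (507/638.2) = 0.06158.

V₃/V₁ ≈ 0.0616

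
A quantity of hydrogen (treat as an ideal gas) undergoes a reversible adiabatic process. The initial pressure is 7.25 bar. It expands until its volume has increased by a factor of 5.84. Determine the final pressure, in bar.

P₂ ≈ 0.613 bar

Adiabatic: P₁V₁^γ = P₂V₂^γ ⇒ P₂ = P₁ (V₁/V₂)^γ.
For a diatomic ideal gas γ = 7/5.
P₂ = 7.25 × (1/5.84)^(7/5) = 0.6129 bar.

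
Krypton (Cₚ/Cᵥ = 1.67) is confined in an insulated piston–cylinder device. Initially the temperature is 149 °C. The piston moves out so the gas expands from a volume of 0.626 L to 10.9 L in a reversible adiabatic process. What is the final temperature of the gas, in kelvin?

Adiabatic: T₁V₁^(γ−1) = T₂V₂^(γ−1) ⇒ T₂ = T₁ (V₁/V₂)^(γ−1).
T₁ = 149 °C = 422.1 K.
T₂ = 422.1 × (0.626/10.9)^(0.67) = 62.24 K.

T₂ ≈ 62.2 K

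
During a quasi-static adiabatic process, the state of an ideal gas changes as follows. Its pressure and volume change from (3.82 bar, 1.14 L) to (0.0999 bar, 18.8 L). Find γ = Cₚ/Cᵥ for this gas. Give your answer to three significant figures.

PV^γ = const ⇒ γ = ln(P₂/P₁) / ln(V₁/V₂).
γ = ln(0.0999/3.82) / ln(1.14/18.8) = 1.3.

γ ≈ 1.30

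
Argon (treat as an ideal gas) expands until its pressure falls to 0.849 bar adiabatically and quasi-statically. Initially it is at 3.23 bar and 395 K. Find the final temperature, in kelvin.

T₂ ≈ 231 K

Adiabatic: T₂/T₁ = (P₂/P₁)^((γ−1)/γ).
For a monatomic ideal gas γ = 5/3, so (γ−1)/γ = 2/5.
T₂ = 395 × (0.849/3.23)^(2/5) = 231.5 K.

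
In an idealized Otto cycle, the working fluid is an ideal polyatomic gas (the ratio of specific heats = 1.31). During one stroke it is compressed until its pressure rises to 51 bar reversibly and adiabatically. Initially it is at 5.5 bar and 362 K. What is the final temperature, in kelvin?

T₂ ≈ 613 K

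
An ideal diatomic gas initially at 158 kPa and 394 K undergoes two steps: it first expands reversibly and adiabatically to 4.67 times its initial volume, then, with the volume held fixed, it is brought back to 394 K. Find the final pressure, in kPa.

For a diatomic ideal gas γ = 7/5.
Adiabatic step (PV^γ = const): P₂ = 158×(1/4.67)^(7/5) = 18.26 kPa; T₂ = 394×(1/4.67)^(2/5) = 212.7 K.
Isochoric: P₃ = P₂(T₃/T₂) = 18.26 × (394/212.7) = 33.83 kPa.

P₃ ≈ 33.8 kPa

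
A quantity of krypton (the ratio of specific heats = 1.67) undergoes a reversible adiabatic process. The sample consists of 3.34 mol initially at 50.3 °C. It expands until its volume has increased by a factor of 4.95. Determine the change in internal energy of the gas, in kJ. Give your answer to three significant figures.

ΔU ≈ -8.81 kJ

Adiabatic: T₁V₁^(γ−1) = T₂V₂^(γ−1) ⇒ T₂ = T₁ (V₁/V₂)^(γ−1).
T₁ = 50.3 °C = 323.4 K.
T₂ = 323.4 × (1/4.95)^(0.67) = 110.8 K.
Q = 0, so ΔU = W_on_gas = nCᵥΔT with Cᵥ = R/(γ−1) = 12.41 J/(mol·K).
ΔU = 3.34 × 12.41 × (110.8 − 323.4) = -8815 J.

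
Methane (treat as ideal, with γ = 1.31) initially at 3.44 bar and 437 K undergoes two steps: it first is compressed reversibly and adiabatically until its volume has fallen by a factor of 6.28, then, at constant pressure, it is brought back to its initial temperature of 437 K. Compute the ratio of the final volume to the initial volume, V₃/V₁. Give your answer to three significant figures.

Adiabatic step: V₂/V₁ = 0.1592; T₂ = T₁·6.28^(0.31) = 772.4 K.
Isobaric step: V₃/V₂ = T₃/T₂ = 437/772.4.
V₃/V₁ = (V₂/V₁)(V₃/V₂) = 0.1592 × (437/772.4) = 0.09009.

V₃/V₁ ≈ 0.0901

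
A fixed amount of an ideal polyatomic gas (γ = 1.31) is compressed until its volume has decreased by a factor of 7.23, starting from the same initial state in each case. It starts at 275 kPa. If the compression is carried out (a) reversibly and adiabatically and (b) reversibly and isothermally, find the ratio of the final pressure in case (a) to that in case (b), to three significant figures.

P_adiabatic / P_isothermal ≈ 1.85

Isothermal: P_b = P₁(V₁/V₂) = 275×7.23.
Adiabatic: P_a = P₁(V₁/V₂)^γ = 275×7.23^(1.31).
P_a/P_b = (V₁/V₂)^(γ−1) = 7.23^(0.31) = 1.846.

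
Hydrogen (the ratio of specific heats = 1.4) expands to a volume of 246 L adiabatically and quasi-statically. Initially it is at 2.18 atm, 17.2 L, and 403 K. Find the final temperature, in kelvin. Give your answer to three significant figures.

For a reversible adiabat TV^(γ−1) is constant, so T₂ = T₁ (V₁/V₂)^(γ−1).
T₂ = 403 × (17.2/246)^(0.4) = 139 K.

T₂ ≈ 139 K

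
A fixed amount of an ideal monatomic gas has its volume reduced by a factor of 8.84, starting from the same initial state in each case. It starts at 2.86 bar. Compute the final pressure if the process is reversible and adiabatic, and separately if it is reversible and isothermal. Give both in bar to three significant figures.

For a monatomic ideal gas γ = 5/3.
Isothermal: P₂ = P₁(V₁/V₂) = 2.86×8.84 = 25.28 bar.
Adiabatic: P₂ = P₁(V₁/V₂)^γ = 2.86×8.84^(5/3) = 108.1 bar.

adiabatic: 108 bar; isothermal: 25.3 bar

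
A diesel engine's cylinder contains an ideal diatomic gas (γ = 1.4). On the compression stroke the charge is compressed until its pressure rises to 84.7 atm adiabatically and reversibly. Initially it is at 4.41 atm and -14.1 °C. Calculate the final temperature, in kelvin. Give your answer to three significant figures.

T₂ ≈ 603 K

Adiabatic: T₂/T₁ = (P₂/P₁)^((γ−1)/γ).
T₁ = -14.1 °C = 259 K.
T₂ = 259 × (84.7/4.41)^(0.286) = 602.7 K.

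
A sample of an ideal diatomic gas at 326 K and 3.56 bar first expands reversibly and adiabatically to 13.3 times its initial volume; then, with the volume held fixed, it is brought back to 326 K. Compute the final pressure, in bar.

For a diatomic ideal gas γ = 7/5.
Adiabatic step (PV^γ = const): P₂ = 3.56×(1/13.3)^(7/5) = 0.09507 bar; T₂ = 326×(1/13.3)^(2/5) = 115.8 K.
Isochoric: P₃ = P₂(T₃/T₂) = 0.09507 × (326/115.8) = 0.2677 bar.

P₃ ≈ 0.268 bar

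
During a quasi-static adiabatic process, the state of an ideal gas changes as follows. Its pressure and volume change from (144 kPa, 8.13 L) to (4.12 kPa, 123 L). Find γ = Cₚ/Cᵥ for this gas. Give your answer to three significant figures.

γ ≈ 1.31

PV^γ = const ⇒ γ = ln(P₂/P₁) / ln(V₁/V₂).
γ = ln(4.12/144) / ln(8.13/123) = 1.308.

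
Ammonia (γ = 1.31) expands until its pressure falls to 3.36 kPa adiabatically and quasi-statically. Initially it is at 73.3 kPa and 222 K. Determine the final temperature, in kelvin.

T₂ ≈ 107 K

Adiabatic: T₂/T₁ = (P₂/P₁)^((γ−1)/γ).
T₂ = 222 × (3.36/73.3)^(0.237) = 107 K.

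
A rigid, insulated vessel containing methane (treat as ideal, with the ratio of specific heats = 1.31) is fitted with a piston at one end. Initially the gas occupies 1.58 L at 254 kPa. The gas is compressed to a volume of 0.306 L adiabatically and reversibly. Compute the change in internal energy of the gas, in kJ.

ΔU ≈ 0.859 kJ

P₂ = P₁(V₁/V₂)^γ = 254×(1.58/0.306)^(1.31) = 2182 kPa.
For a reversible adiabat, W_by_gas = (P₁V₁ − P₂V₂)/(γ−1).
W_by = (254000×0.00158 − 2.182×10^6×0.000306) / (0.31) = -858.9 J.
Q = 0 ⇒ ΔU = −W_by = 858.9 J.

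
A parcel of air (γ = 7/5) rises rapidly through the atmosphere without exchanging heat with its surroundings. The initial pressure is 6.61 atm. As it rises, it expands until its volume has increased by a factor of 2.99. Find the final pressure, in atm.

Since PV^γ is constant along a reversible adiabat, P₂ = P₁ (V₁/V₂)^γ.
P₂ = 6.61 × (1/2.99)^(7/5) = 1.426 atm.

P₂ ≈ 1.43 atm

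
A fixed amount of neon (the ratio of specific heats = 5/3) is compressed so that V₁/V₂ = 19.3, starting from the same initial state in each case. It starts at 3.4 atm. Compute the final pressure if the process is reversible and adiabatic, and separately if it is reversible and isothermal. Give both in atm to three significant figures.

adiabatic: 472 atm; isothermal: 65.6 atm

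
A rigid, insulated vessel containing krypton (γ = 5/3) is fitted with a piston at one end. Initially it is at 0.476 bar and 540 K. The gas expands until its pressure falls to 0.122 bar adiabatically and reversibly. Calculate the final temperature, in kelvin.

Adiabatic: T₂/T₁ = (P₂/P₁)^((γ−1)/γ).
T₂ = 540 × (0.122/0.476)^(2/5) = 313.3 K.

T₂ ≈ 313 K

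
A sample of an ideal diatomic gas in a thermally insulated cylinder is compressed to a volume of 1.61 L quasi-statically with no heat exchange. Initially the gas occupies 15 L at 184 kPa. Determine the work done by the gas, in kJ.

W ≈ -9.95 kJ

γ = 7/5 for a diatomic ideal gas.
P₂ = P₁(V₁/V₂)^γ = 184×(15/1.61)^(7/5) = 4186 kPa.
For a reversible adiabat, W_by_gas = (P₁V₁ − P₂V₂)/(γ−1).
W_by = (184000×0.015 − 4.186×10^6×0.00161) / (2/5) = -9948 J.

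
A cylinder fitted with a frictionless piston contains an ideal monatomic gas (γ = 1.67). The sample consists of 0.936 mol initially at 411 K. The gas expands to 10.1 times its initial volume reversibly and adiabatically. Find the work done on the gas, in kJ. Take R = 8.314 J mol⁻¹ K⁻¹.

W ≈ -3.76 kJ

Adiabatic: T₁V₁^(γ−1) = T₂V₂^(γ−1) ⇒ T₂ = T₁ (V₁/V₂)^(γ−1).
T₂ = 411 × (1/10.1)^(0.67) = 87.29 K.
Q = 0, so ΔU = W_on_gas = nCᵥΔT with Cᵥ = R/(γ−1) = 12.41 J/(mol·K).
ΔU = 0.936 × 12.41 × (87.29 − 411) = -3760 J.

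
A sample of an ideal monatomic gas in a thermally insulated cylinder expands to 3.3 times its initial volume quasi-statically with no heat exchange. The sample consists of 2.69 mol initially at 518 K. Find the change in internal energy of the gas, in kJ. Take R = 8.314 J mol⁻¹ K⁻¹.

For a reversible adiabat TV^(γ−1) is constant, so T₂ = T₁ (V₁/V₂)^(γ−1).
γ = 5/3 for a monatomic ideal gas, so γ−1 = 2/3.
T₂ = 518 × (1/3.3)^(2/3) = 233.7 K.
Q = 0, so ΔU = W_on_gas = nCᵥΔT with Cᵥ = R/(γ−1) = 12.47 J/(mol·K).
ΔU = 2.69 × 12.47 × (233.7 − 518) = -9537 J.

ΔU ≈ -9.54 kJ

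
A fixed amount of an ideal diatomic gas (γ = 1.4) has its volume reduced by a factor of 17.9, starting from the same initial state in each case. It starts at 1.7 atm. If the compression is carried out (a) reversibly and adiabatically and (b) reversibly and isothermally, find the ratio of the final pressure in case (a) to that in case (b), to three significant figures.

P_adiabatic / P_isothermal ≈ 3.17

Isothermal: P_b = P₁(V₁/V₂) = 1.7×17.9.
Adiabatic: P_a = P₁(V₁/V₂)^γ = 1.7×17.9^(1.4).
P_a/P_b = (V₁/V₂)^(γ−1) = 17.9^(0.4) = 3.171.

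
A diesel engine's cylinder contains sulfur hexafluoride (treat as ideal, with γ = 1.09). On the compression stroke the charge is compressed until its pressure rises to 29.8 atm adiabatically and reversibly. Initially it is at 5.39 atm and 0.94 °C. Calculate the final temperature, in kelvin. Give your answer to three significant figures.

Adiabatic: T₂/T₁ = (P₂/P₁)^((γ−1)/γ).
T₁ = 0.94 °C = 274.1 K.
T₂ = 274.1 × (29.8/5.39)^(0.0826) = 315.7 K.

T₂ ≈ 316 K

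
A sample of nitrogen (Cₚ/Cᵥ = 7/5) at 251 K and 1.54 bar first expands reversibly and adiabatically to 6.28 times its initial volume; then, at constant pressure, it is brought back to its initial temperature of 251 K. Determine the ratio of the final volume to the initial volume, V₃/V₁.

V₃/V₁ ≈ 13.1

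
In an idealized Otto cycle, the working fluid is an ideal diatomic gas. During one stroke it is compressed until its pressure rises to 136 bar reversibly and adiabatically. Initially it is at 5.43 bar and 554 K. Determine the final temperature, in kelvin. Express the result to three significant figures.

Adiabatic: T₂/T₁ = (P₂/P₁)^((γ−1)/γ).
For a diatomic ideal gas γ = 7/5, so (γ−1)/γ = 2/7.
T₂ = 554 × (136/5.43)^(2/7) = 1390 K.

T₂ ≈ 1390 K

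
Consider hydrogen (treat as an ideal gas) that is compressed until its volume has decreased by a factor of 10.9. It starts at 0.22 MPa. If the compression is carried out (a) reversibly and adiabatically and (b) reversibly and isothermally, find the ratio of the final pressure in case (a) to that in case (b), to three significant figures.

For a diatomic ideal gas γ = 7/5.
Isothermal: P_b = P₁(V₁/V₂) = 0.22×10.9.
Adiabatic: P_a = P₁(V₁/V₂)^γ = 0.22×10.9^(7/5).
P_a/P_b = (V₁/V₂)^(γ−1) = 10.9^(2/5) = 2.6.

P_adiabatic / P_isothermal ≈ 2.60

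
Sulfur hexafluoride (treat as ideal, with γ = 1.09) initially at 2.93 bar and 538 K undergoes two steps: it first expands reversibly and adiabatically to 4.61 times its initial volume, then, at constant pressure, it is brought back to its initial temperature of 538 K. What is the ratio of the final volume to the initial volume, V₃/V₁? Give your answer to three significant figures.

V₃/V₁ ≈ 5.29

Adiabatic step: V₂/V₁ = 4.61; T₂ = T₁·(1/4.61)^(0.09) = 468.9 K.
Isobaric step: V₃/V₂ = T₃/T₂ = 538/468.9.
V₃/V₁ = (V₂/V₁)(V₃/V₂) = 4.61 × (538/468.9) = 5.29.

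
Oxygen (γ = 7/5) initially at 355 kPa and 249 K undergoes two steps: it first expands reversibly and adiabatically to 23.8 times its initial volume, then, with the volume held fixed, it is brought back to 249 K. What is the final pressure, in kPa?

Adiabatic step (PV^γ = const): P₂ = 355×(1/23.8)^(7/5) = 4.198 kPa; T₂ = 249×(1/23.8)^(2/5) = 70.08 K.
Isochoric: P₃ = P₂(T₃/T₂) = 4.198 × (249/70.08) = 14.92 kPa.

P₃ ≈ 14.9 kPa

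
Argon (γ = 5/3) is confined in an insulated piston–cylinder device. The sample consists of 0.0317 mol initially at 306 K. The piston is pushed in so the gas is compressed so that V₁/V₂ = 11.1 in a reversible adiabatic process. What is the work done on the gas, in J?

W ≈ 481 J

Adiabatic: T₁V₁^(γ−1) = T₂V₂^(γ−1) ⇒ T₂ = T₁ (V₁/V₂)^(γ−1).
T₂ = 306 × 11.1^(2/3) = 1523 K.
Q = 0, so ΔU = W_on_gas = nCᵥΔT with Cᵥ = R/(γ−1) = 12.47 J/(mol·K).
ΔU = 0.0317 × 12.47 × (1523 − 306) = 481 J.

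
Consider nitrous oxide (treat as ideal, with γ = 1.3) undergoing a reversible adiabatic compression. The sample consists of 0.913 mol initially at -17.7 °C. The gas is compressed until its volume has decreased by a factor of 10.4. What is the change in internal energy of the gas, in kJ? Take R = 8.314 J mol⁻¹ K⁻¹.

ΔU ≈ 6.59 kJ

For a reversible adiabat TV^(γ−1) is constant, so T₂ = T₁ (V₁/V₂)^(γ−1).
T₁ = -17.7 °C = 255.4 K.
T₂ = 255.4 × 10.4^(0.3) = 515.7 K.
Q = 0, so ΔU = W_on_gas = nCᵥΔT with Cᵥ = R/(γ−1) = 27.71 J/(mol·K).
ΔU = 0.913 × 27.71 × (515.7 − 255.4) = 6585 J.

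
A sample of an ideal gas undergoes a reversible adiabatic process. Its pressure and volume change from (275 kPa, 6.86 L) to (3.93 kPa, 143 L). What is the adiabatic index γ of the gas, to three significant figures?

γ ≈ 1.40

PV^γ = const ⇒ γ = ln(P₂/P₁) / ln(V₁/V₂).
γ = ln(3.93/275) / ln(6.86/143) = 1.399.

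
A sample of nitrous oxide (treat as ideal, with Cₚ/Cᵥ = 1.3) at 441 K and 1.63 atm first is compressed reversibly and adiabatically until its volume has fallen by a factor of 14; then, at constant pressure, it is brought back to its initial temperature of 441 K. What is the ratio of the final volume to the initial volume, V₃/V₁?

Adiabatic step: V₂/V₁ = 0.07143; T₂ = T₁·14^(0.3) = 973.4 K.
Isobaric step: V₃/V₂ = T₃/T₂ = 441/973.4.
V₃/V₁ = (V₂/V₁)(V₃/V₂) = 0.07143 × (441/973.4) = 0.03236.

V₃/V₁ ≈ 0.0324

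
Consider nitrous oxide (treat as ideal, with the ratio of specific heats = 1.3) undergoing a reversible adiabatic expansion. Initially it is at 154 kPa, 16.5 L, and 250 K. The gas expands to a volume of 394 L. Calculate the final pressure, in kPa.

Adiabatic: P₁V₁^γ = P₂V₂^γ ⇒ P₂ = P₁ (V₁/V₂)^γ.
P₂ = 154 × (16.5/394)^(1.3) = 2.489 kPa.

P₂ ≈ 2.49 kPa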